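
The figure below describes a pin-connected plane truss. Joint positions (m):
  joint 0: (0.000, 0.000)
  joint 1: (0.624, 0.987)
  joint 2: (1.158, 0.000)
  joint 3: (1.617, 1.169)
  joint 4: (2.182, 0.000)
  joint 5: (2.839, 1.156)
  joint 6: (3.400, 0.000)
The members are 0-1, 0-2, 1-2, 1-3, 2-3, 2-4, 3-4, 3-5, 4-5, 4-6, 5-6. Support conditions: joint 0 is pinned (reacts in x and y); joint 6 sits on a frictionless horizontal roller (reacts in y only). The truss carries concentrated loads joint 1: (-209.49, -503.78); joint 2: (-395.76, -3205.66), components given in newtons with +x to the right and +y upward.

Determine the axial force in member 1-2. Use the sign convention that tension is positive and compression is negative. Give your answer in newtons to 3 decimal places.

1883.597

N=7 nodes, M=11 members, R=3 reactions → 2N=14, M+R=14
member 0 (0-1): L=1.1677, (cx,cy)=(0.5344,0.8452)
member 1 (0-2): L=1.1580, (cx,cy)=(1.0000,0.0000)
member 2 (1-2): L=1.1222, (cx,cy)=(0.4759,-0.8795)
member 3 (1-3): L=1.0095, (cx,cy)=(0.9836,0.1803)
member 4 (2-3): L=1.2559, (cx,cy)=(0.3655,0.9308)
member 5 (2-4): L=1.0240, (cx,cy)=(1.0000,0.0000)
member 6 (3-4): L=1.2984, (cx,cy)=(0.4352,-0.9004)
member 7 (3-5): L=1.2221, (cx,cy)=(0.9999,-0.0106)
member 8 (4-5): L=1.3297, (cx,cy)=(0.4941,0.8694)
member 9 (4-6): L=1.2180, (cx,cy)=(1.0000,0.0000)
member 10 (5-6): L=1.2849, (cx,cy)=(0.4366,-0.8997)
solve A·x = −loads:
  F[0-1] = -3059.4518 N (compression)
  F[0-2] = +1029.6586 N (tension)
  F[1-2] = +1883.5972 N (tension)
  F[1-3] = -2360.4075 N (compression)
  F[2-3] = +1664.1136 N (tension)
  F[2-4] = +1713.5329 N (tension)
  F[3-4] = -1233.8901 N (compression)
  F[3-5] = -1176.6620 N (compression)
  F[4-5] = +1277.8245 N (tension)
  F[4-6] = +545.2060 N (tension)
  F[5-6] = -1248.7595 N (compression)
  Rx@0 = +605.2500 N
  Ry@0 = +2585.9852 N
  Ry@6 = +1123.4548 N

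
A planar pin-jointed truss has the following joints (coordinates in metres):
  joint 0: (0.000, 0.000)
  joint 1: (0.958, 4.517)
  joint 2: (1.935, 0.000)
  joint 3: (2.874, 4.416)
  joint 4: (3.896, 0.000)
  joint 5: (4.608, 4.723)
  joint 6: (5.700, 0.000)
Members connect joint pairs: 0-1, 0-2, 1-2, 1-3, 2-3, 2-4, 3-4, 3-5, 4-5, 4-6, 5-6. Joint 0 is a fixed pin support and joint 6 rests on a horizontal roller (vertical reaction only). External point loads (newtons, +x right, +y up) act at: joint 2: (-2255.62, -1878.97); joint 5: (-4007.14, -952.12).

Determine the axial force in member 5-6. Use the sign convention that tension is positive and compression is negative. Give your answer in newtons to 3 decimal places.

N=7 nodes, M=11 members, R=3 reactions → 2N=14, M+R=14
member 0 (0-1): L=4.6175, (cx,cy)=(0.2075,0.9782)
member 1 (0-2): L=1.9350, (cx,cy)=(1.0000,0.0000)
member 2 (1-2): L=4.6215, (cx,cy)=(0.2114,-0.9774)
member 3 (1-3): L=1.9187, (cx,cy)=(0.9986,-0.0526)
member 4 (2-3): L=4.5147, (cx,cy)=(0.2080,0.9781)
member 5 (2-4): L=1.9610, (cx,cy)=(1.0000,0.0000)
member 6 (3-4): L=4.5327, (cx,cy)=(0.2255,-0.9742)
member 7 (3-5): L=1.7610, (cx,cy)=(0.9847,0.1743)
member 8 (4-5): L=4.7764, (cx,cy)=(0.1491,0.9888)
member 9 (4-6): L=1.8040, (cx,cy)=(1.0000,0.0000)
member 10 (5-6): L=4.8476, (cx,cy)=(0.2253,-0.9743)
solve A·x = −loads:
  F[0-1] = -4849.3351 N (compression)
  F[0-2] = -5256.6548 N (compression)
  F[1-2] = +4964.3790 N (tension)
  F[1-3] = -2058.4559 N (compression)
  F[2-3] = -3039.6786 N (compression)
  F[2-4] = -1319.3279 N (compression)
  F[3-4] = +2355.6014 N (tension)
  F[3-5] = -3268.9943 N (compression)
  F[4-5] = -2320.8750 N (compression)
  F[4-6] = -442.2398 N (compression)
  F[5-6] = +1963.1867 N (tension)
  Rx@0 = +6262.7600 N
  Ry@0 = +4743.8174 N
  Ry@6 = -1912.7274 N

1963.187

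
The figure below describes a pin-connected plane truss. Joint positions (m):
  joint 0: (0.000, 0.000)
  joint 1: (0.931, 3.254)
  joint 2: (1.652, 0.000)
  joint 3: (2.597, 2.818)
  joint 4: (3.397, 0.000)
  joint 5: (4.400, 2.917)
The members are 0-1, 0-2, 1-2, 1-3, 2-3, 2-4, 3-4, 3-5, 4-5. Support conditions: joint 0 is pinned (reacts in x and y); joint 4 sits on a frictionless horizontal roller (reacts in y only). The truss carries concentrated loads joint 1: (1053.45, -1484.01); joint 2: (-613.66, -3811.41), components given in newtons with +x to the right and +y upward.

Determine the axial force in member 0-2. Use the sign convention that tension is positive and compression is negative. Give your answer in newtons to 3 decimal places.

1019.467

N=6 nodes, M=9 members, R=3 reactions → 2N=12, M+R=12
member 0 (0-1): L=3.3846, (cx,cy)=(0.2751,0.9614)
member 1 (0-2): L=1.6520, (cx,cy)=(1.0000,0.0000)
member 2 (1-2): L=3.3329, (cx,cy)=(0.2163,-0.9763)
member 3 (1-3): L=1.7221, (cx,cy)=(0.9674,-0.2532)
member 4 (2-3): L=2.9722, (cx,cy)=(0.3179,0.9481)
member 5 (2-4): L=1.7450, (cx,cy)=(1.0000,0.0000)
member 6 (3-4): L=2.9294, (cx,cy)=(0.2731,-0.9620)
member 7 (3-5): L=1.8057, (cx,cy)=(0.9985,0.0548)
member 8 (4-5): L=3.0846, (cx,cy)=(0.3252,0.9457)
solve A·x = −loads:
  F[0-1] = -2107.3625 N (compression)
  F[0-2] = +1019.4671 N (tension)
  F[1-2] = +1054.0908 N (tension)
  F[1-3] = -1923.8344 N (compression)
  F[2-3] = +2934.5536 N (tension)
  F[2-4] = +928.1340 N (tension)
  F[3-4] = -3398.5432 N (compression)
  F[3-5] = -0.0000 N (compression)
  F[4-5] = +0.0000 N (tension)
  Rx@0 = -439.7900 N
  Ry@0 = +2026.0679 N
  Ry@4 = +3269.3521 N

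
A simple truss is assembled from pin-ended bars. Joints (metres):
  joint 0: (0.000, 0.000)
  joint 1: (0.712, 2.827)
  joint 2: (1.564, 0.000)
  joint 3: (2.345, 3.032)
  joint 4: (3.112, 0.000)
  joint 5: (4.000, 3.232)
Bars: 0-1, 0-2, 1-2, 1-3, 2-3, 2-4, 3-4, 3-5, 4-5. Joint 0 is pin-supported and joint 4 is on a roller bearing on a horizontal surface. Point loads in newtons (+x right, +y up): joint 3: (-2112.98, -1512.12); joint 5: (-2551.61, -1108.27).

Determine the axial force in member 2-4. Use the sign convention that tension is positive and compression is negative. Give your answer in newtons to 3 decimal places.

N=6 nodes, M=9 members, R=3 reactions → 2N=12, M+R=12
member 0 (0-1): L=2.9153, (cx,cy)=(0.2442,0.9697)
member 1 (0-2): L=1.5640, (cx,cy)=(1.0000,0.0000)
member 2 (1-2): L=2.9526, (cx,cy)=(0.2886,-0.9575)
member 3 (1-3): L=1.6458, (cx,cy)=(0.9922,0.1246)
member 4 (2-3): L=3.1310, (cx,cy)=(0.2494,0.9684)
member 5 (2-4): L=1.5480, (cx,cy)=(1.0000,0.0000)
member 6 (3-4): L=3.1275, (cx,cy)=(0.2452,-0.9695)
member 7 (3-5): L=1.6670, (cx,cy)=(0.9928,0.1200)
member 8 (4-5): L=3.3518, (cx,cy)=(0.2649,0.9643)
solve A·x = −loads:
  F[0-1] = -4913.9130 N (compression)
  F[0-2] = -3464.4642 N (compression)
  F[1-2] = +4643.7659 N (tension)
  F[1-3] = -2560.0655 N (compression)
  F[2-3] = -4591.3651 N (compression)
  F[2-4] = -979.1762 N (compression)
  F[3-4] = +3065.7287 N (tension)
  F[3-5] = -2341.1927 N (compression)
  F[4-5] = -858.0512 N (compression)
  Rx@0 = +4664.5900 N
  Ry@0 = +4765.1064 N
  Ry@4 = -2144.7164 N

-979.176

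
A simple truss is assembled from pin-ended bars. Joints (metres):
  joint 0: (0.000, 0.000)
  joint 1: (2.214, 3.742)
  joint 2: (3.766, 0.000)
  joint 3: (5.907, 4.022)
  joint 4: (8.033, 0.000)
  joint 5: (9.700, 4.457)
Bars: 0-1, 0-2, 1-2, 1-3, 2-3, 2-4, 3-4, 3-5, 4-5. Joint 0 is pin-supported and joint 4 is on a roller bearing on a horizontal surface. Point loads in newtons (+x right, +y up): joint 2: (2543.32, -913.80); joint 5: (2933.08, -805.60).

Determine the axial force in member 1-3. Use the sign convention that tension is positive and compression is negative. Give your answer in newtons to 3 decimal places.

1281.055

N=6 nodes, M=9 members, R=3 reactions → 2N=12, M+R=12
member 0 (0-1): L=4.3479, (cx,cy)=(0.5092,0.8606)
member 1 (0-2): L=3.7660, (cx,cy)=(1.0000,0.0000)
member 2 (1-2): L=4.0511, (cx,cy)=(0.3831,-0.9237)
member 3 (1-3): L=3.7036, (cx,cy)=(0.9971,0.0756)
member 4 (2-3): L=4.5564, (cx,cy)=(0.4699,0.8827)
member 5 (2-4): L=4.2670, (cx,cy)=(1.0000,0.0000)
member 6 (3-4): L=4.5493, (cx,cy)=(0.4673,-0.8841)
member 7 (3-5): L=3.8179, (cx,cy)=(0.9935,0.1139)
member 8 (4-5): L=4.7585, (cx,cy)=(0.3503,0.9366)
solve A·x = −loads:
  F[0-1] = +1521.1435 N (tension)
  F[0-2] = +4701.8191 N (tension)
  F[1-2] = -1312.4449 N (compression)
  F[1-3] = +1281.0547 N (tension)
  F[2-3] = +2408.5808 N (tension)
  F[2-4] = +523.9158 N (tension)
  F[3-4] = -2076.0407 N (compression)
  F[3-5] = +3401.4948 N (tension)
  F[4-5] = -1273.8845 N (compression)
  Rx@0 = -5476.4000 N
  Ry@0 = -1309.1607 N
  Ry@4 = +3028.5607 N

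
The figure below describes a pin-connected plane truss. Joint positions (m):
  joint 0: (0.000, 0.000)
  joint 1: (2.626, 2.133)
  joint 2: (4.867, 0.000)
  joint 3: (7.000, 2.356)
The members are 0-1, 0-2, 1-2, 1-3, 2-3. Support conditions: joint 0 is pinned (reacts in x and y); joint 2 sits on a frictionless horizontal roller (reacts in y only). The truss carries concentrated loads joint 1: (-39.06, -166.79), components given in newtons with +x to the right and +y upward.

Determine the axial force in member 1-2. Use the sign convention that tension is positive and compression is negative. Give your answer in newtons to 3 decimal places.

-105.700

N=4 nodes, M=5 members, R=3 reactions → 2N=8, M+R=8
member 0 (0-1): L=3.3831, (cx,cy)=(0.7762,0.6305)
member 1 (0-2): L=4.8670, (cx,cy)=(1.0000,0.0000)
member 2 (1-2): L=3.0938, (cx,cy)=(0.7243,-0.6894)
member 3 (1-3): L=4.3797, (cx,cy)=(0.9987,0.0509)
member 4 (2-3): L=3.1781, (cx,cy)=(0.6712,0.7413)
solve A·x = −loads:
  F[0-1] = -148.9599 N (compression)
  F[0-2] = +76.5633 N (tension)
  F[1-2] = -105.7000 N (compression)
  F[1-3] = -0.0000 N (compression)
  F[2-3] = +0.0000 N (tension)
  Rx@0 = +39.0600 N
  Ry@0 = +93.9165 N
  Ry@2 = +72.8735 N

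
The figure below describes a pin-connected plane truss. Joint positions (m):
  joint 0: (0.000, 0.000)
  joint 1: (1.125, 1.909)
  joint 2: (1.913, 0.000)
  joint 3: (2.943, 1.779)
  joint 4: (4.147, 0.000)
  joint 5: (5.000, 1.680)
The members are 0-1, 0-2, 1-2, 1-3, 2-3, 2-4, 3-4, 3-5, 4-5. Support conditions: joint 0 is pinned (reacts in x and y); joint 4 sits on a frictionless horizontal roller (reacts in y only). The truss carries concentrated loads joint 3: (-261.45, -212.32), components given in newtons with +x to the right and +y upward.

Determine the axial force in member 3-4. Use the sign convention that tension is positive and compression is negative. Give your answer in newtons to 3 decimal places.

-46.511

N=6 nodes, M=9 members, R=3 reactions → 2N=12, M+R=12
member 0 (0-1): L=2.2158, (cx,cy)=(0.5077,0.8615)
member 1 (0-2): L=1.9130, (cx,cy)=(1.0000,0.0000)
member 2 (1-2): L=2.0652, (cx,cy)=(0.3816,-0.9243)
member 3 (1-3): L=1.8226, (cx,cy)=(0.9975,-0.0713)
member 4 (2-3): L=2.0557, (cx,cy)=(0.5011,0.8654)
member 5 (2-4): L=2.2340, (cx,cy)=(1.0000,0.0000)
member 6 (3-4): L=2.1481, (cx,cy)=(0.5605,-0.8282)
member 7 (3-5): L=2.0594, (cx,cy)=(0.9988,-0.0481)
member 8 (4-5): L=1.8841, (cx,cy)=(0.4527,0.8917)
solve A·x = −loads:
  F[0-1] = -201.7358 N (compression)
  F[0-2] = -159.0267 N (compression)
  F[1-2] = +201.9089 N (tension)
  F[1-3] = -179.9206 N (compression)
  F[2-3] = -215.6582 N (compression)
  F[2-4] = +26.0691 N (tension)
  F[3-4] = -46.5114 N (compression)
  F[3-5] = +0.0000 N (tension)
  F[4-5] = -0.0000 N (compression)
  Rx@0 = +261.4500 N
  Ry@0 = +173.8010 N
  Ry@4 = +38.5190 N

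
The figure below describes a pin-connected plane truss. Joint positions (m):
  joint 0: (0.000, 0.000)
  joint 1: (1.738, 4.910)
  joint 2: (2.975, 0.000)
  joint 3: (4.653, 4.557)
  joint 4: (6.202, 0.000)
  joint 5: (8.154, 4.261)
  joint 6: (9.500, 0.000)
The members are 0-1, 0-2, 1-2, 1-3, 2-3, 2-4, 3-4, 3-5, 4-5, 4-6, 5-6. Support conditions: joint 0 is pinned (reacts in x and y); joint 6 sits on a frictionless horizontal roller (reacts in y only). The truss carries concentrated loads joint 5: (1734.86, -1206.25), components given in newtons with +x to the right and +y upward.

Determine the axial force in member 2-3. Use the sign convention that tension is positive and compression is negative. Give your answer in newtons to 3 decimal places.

696.055

N=7 nodes, M=11 members, R=3 reactions → 2N=14, M+R=14
member 0 (0-1): L=5.2085, (cx,cy)=(0.3337,0.9427)
member 1 (0-2): L=2.9750, (cx,cy)=(1.0000,0.0000)
member 2 (1-2): L=5.0634, (cx,cy)=(0.2443,-0.9697)
member 3 (1-3): L=2.9363, (cx,cy)=(0.9927,-0.1202)
member 4 (2-3): L=4.8561, (cx,cy)=(0.3455,0.9384)
member 5 (2-4): L=3.2270, (cx,cy)=(1.0000,0.0000)
member 6 (3-4): L=4.8131, (cx,cy)=(0.3218,-0.9468)
member 7 (3-5): L=3.5135, (cx,cy)=(0.9964,-0.0842)
member 8 (4-5): L=4.6868, (cx,cy)=(0.4165,0.9091)
member 9 (4-6): L=3.2980, (cx,cy)=(1.0000,0.0000)
member 10 (5-6): L=4.4685, (cx,cy)=(0.3012,-0.9536)
solve A·x = −loads:
  F[0-1] = +644.1428 N (tension)
  F[0-2] = +1519.9201 N (tension)
  F[1-2] = -673.5904 N (compression)
  F[1-3] = +382.2712 N (tension)
  F[2-3] = +696.0552 N (tension)
  F[2-4] = +1114.8441 N (tension)
  F[3-4] = -717.3270 N (compression)
  F[3-5] = +853.9103 N (tension)
  F[4-5] = +747.0370 N (tension)
  F[4-6] = +572.8551 N (tension)
  F[5-6] = -1901.8018 N (compression)
  Rx@0 = -1734.8600 N
  Ry@0 = -607.2238 N
  Ry@6 = +1813.4738 N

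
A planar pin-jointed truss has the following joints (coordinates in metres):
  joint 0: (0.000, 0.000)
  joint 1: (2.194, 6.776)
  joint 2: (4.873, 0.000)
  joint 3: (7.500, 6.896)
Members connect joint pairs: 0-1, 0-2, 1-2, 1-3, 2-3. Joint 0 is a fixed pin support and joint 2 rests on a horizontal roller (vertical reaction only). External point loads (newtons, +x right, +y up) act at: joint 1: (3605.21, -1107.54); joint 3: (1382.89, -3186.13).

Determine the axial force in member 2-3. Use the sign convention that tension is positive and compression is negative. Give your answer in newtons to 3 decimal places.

N=4 nodes, M=5 members, R=3 reactions → 2N=8, M+R=8
member 0 (0-1): L=7.1223, (cx,cy)=(0.3080,0.9514)
member 1 (0-2): L=4.8730, (cx,cy)=(1.0000,0.0000)
member 2 (1-2): L=7.2864, (cx,cy)=(0.3677,-0.9300)
member 3 (1-3): L=5.3074, (cx,cy)=(0.9997,0.0226)
member 4 (2-3): L=7.3794, (cx,cy)=(0.3560,0.9345)
solve A·x = −loads:
  F[0-1] = +8491.7765 N (tension)
  F[0-2] = +2372.2544 N (tension)
  F[1-2] = -9814.6035 N (compression)
  F[1-3] = +2619.8671 N (tension)
  F[2-3] = -3472.8739 N (compression)
  Rx@0 = -4988.1000 N
  Ry@0 = -8078.8377 N
  Ry@2 = +12372.5077 N

-3472.874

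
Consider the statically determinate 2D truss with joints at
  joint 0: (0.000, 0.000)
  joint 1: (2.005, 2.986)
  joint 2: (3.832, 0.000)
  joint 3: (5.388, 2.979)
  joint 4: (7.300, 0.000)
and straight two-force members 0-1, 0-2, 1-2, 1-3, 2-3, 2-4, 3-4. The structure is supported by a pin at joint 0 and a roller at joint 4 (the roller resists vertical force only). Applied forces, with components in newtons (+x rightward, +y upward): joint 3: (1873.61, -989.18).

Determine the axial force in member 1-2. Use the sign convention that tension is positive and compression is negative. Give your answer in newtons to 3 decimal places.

-594.194

N=5 nodes, M=7 members, R=3 reactions → 2N=10, M+R=10
member 0 (0-1): L=3.5967, (cx,cy)=(0.5575,0.8302)
member 1 (0-2): L=3.8320, (cx,cy)=(1.0000,0.0000)
member 2 (1-2): L=3.5006, (cx,cy)=(0.5219,-0.8530)
member 3 (1-3): L=3.3830, (cx,cy)=(1.0000,-0.0021)
member 4 (2-3): L=3.3609, (cx,cy)=(0.4630,0.8864)
member 5 (2-4): L=3.4680, (cx,cy)=(1.0000,0.0000)
member 6 (3-4): L=3.5398, (cx,cy)=(0.5401,-0.8416)
solve A·x = −loads:
  F[0-1] = +608.8883 N (tension)
  F[0-2] = +1534.1815 N (tension)
  F[1-2] = -594.1940 N (compression)
  F[1-3] = +649.5470 N (tension)
  F[2-3] = +571.8217 N (tension)
  F[2-4] = +959.3266 N (tension)
  F[3-4] = -1776.0588 N (compression)
  Rx@0 = -1873.6100 N
  Ry@0 = -505.5030 N
  Ry@4 = +1494.6830 N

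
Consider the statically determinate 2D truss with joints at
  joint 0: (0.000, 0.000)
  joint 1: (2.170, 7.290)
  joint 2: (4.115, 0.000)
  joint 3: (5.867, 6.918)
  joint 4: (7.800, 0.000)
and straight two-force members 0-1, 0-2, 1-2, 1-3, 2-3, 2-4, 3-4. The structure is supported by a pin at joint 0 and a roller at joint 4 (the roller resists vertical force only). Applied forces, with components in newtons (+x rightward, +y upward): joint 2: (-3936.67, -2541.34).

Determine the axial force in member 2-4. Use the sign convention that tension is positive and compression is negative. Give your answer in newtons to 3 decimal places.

374.619

N=5 nodes, M=7 members, R=3 reactions → 2N=10, M+R=10
member 0 (0-1): L=7.6061, (cx,cy)=(0.2853,0.9584)
member 1 (0-2): L=4.1150, (cx,cy)=(1.0000,0.0000)
member 2 (1-2): L=7.5450, (cx,cy)=(0.2578,-0.9662)
member 3 (1-3): L=3.7157, (cx,cy)=(0.9950,-0.1001)
member 4 (2-3): L=7.1364, (cx,cy)=(0.2455,0.9694)
member 5 (2-4): L=3.6850, (cx,cy)=(1.0000,0.0000)
member 6 (3-4): L=7.1830, (cx,cy)=(0.2691,-0.9631)
solve A·x = −loads:
  F[0-1] = -1252.6827 N (compression)
  F[0-2] = -3579.2837 N (compression)
  F[1-2] = +1315.1441 N (tension)
  F[1-3] = -699.9292 N (compression)
  F[2-3] = +1310.7596 N (tension)
  F[2-4] = +374.6186 N (tension)
  F[3-4] = -1392.0735 N (compression)
  Rx@0 = +3936.6700 N
  Ry@0 = +1200.6202 N
  Ry@4 = +1340.7198 N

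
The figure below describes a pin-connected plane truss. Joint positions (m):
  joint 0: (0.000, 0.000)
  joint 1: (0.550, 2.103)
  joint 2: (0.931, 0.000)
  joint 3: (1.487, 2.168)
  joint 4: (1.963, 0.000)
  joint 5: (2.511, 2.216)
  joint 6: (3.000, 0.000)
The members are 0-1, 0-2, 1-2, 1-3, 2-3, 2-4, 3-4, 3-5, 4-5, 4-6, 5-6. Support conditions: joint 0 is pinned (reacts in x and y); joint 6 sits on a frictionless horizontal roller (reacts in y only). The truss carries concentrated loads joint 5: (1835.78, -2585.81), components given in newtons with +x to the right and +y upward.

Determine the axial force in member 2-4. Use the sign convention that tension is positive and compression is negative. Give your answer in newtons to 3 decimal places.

1194.791

N=7 nodes, M=11 members, R=3 reactions → 2N=14, M+R=14
member 0 (0-1): L=2.1737, (cx,cy)=(0.2530,0.9675)
member 1 (0-2): L=0.9310, (cx,cy)=(1.0000,0.0000)
member 2 (1-2): L=2.1372, (cx,cy)=(0.1783,-0.9840)
member 3 (1-3): L=0.9393, (cx,cy)=(0.9976,0.0692)
member 4 (2-3): L=2.2382, (cx,cy)=(0.2484,0.9687)
member 5 (2-4): L=1.0320, (cx,cy)=(1.0000,0.0000)
member 6 (3-4): L=2.2196, (cx,cy)=(0.2144,-0.9767)
member 7 (3-5): L=1.0251, (cx,cy)=(0.9989,0.0468)
member 8 (4-5): L=2.2828, (cx,cy)=(0.2401,0.9708)
member 9 (4-6): L=1.0370, (cx,cy)=(1.0000,0.0000)
member 10 (5-6): L=2.2693, (cx,cy)=(0.2155,-0.9765)
solve A·x = −loads:
  F[0-1] = +965.9745 N (tension)
  F[0-2] = +1591.3680 N (tension)
  F[1-2] = -920.9504 N (compression)
  F[1-3] = +409.5697 N (tension)
  F[2-3] = +935.5246 N (tension)
  F[2-4] = +1194.7908 N (tension)
  F[3-4] = -916.6068 N (compression)
  F[3-5] = +838.4745 N (tension)
  F[4-5] = +922.2507 N (tension)
  F[4-6] = +776.8287 N (tension)
  F[5-6] = -3605.0443 N (compression)
  Rx@0 = -1835.7800 N
  Ry@0 = -934.5425 N
  Ry@6 = +3520.3525 N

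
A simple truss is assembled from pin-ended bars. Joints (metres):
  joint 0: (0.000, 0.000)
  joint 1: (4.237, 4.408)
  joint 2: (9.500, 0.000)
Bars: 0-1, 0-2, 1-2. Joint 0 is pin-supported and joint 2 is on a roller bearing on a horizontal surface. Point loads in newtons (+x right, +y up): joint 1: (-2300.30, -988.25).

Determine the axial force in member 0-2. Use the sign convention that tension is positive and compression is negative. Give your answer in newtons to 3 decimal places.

N=3 nodes, M=3 members, R=3 reactions → 2N=6, M+R=6
member 0 (0-1): L=6.1141, (cx,cy)=(0.6930,0.7210)
member 1 (0-2): L=9.5000, (cx,cy)=(1.0000,0.0000)
member 2 (1-2): L=6.8651, (cx,cy)=(0.7666,-0.6421)
solve A·x = −loads:
  F[0-1] = -2239.8559 N (compression)
  F[0-2] = -748.1146 N (compression)
  F[1-2] = +975.8471 N (tension)
  Rx@0 = +2300.3000 N
  Ry@0 = +1614.8297 N
  Ry@2 = -626.5797 N

-748.115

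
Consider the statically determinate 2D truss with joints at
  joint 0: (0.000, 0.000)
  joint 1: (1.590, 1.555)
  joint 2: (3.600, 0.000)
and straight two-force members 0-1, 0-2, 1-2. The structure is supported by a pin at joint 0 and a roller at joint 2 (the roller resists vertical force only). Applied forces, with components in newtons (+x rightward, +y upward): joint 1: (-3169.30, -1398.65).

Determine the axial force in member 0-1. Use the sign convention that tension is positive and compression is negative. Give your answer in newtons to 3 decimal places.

N=3 nodes, M=3 members, R=3 reactions → 2N=6, M+R=6
member 0 (0-1): L=2.2240, (cx,cy)=(0.7149,0.6992)
member 1 (0-2): L=3.6000, (cx,cy)=(1.0000,0.0000)
member 2 (1-2): L=2.5413, (cx,cy)=(0.7909,-0.6119)
solve A·x = −loads:
  F[0-1] = -3074.7885 N (compression)
  F[0-2] = -971.0361 N (compression)
  F[1-2] = +1227.7008 N (tension)
  Rx@0 = +3169.3000 N
  Ry@0 = +2149.8744 N
  Ry@2 = -751.2244 N

-3074.788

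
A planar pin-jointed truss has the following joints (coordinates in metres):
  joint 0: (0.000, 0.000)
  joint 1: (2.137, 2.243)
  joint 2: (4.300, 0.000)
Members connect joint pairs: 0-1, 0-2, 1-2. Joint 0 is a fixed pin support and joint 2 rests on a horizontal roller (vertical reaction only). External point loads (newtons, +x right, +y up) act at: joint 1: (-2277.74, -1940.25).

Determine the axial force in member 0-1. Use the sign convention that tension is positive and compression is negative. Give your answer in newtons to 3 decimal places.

-2989.090

N=3 nodes, M=3 members, R=3 reactions → 2N=6, M+R=6
member 0 (0-1): L=3.0980, (cx,cy)=(0.6898,0.7240)
member 1 (0-2): L=4.3000, (cx,cy)=(1.0000,0.0000)
member 2 (1-2): L=3.1160, (cx,cy)=(0.6942,-0.7198)
solve A·x = −loads:
  F[0-1] = -2989.0904 N (compression)
  F[0-2] = -215.8888 N (compression)
  F[1-2] = +311.0103 N (tension)
  Rx@0 = +2277.7400 N
  Ry@0 = +2164.1236 N
  Ry@2 = -223.8736 N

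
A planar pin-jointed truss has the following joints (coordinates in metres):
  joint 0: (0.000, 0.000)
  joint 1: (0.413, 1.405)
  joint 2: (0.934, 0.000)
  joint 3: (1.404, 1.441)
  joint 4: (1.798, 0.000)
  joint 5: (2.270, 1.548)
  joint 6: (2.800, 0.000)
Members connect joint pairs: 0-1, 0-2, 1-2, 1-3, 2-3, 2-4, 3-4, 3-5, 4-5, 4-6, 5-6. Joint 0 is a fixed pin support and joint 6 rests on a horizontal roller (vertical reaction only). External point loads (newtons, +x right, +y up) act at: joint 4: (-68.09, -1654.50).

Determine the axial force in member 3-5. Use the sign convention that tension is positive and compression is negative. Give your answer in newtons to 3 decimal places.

N=7 nodes, M=11 members, R=3 reactions → 2N=14, M+R=14
member 0 (0-1): L=1.4644, (cx,cy)=(0.2820,0.9594)
member 1 (0-2): L=0.9340, (cx,cy)=(1.0000,0.0000)
member 2 (1-2): L=1.4985, (cx,cy)=(0.3477,-0.9376)
member 3 (1-3): L=0.9917, (cx,cy)=(0.9993,0.0363)
member 4 (2-3): L=1.5157, (cx,cy)=(0.3101,0.9507)
member 5 (2-4): L=0.8640, (cx,cy)=(1.0000,0.0000)
member 6 (3-4): L=1.4939, (cx,cy)=(0.2637,-0.9646)
member 7 (3-5): L=0.8726, (cx,cy)=(0.9925,0.1226)
member 8 (4-5): L=1.6184, (cx,cy)=(0.2917,0.9565)
member 9 (4-6): L=1.0020, (cx,cy)=(1.0000,0.0000)
member 10 (5-6): L=1.6362, (cx,cy)=(0.3239,-0.9461)
solve A·x = −loads:
  F[0-1] = -617.1243 N (compression)
  F[0-2] = +105.9504 N (tension)
  F[1-2] = +616.4242 N (tension)
  F[1-3] = -388.6173 N (compression)
  F[2-3] = -607.9324 N (compression)
  F[2-4] = +508.7822 N (tension)
  F[3-4] = +522.2708 N (tension)
  F[3-5] = -720.0502 N (compression)
  F[4-5] = +1203.0234 N (tension)
  F[4-6] = +363.7503 N (tension)
  F[5-6] = -1122.9701 N (compression)
  Rx@0 = +68.0900 N
  Ry@0 = +592.0746 N
  Ry@6 = +1062.4254 N

-720.050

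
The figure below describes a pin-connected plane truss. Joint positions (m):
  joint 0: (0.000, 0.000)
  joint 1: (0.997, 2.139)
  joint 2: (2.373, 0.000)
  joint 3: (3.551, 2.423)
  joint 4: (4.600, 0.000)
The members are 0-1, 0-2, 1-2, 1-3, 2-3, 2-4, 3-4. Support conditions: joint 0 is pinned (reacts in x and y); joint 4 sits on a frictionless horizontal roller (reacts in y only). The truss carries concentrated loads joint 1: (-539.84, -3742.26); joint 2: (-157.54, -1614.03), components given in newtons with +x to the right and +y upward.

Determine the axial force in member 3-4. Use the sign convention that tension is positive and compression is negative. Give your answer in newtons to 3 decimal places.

N=5 nodes, M=7 members, R=3 reactions → 2N=10, M+R=10
member 0 (0-1): L=2.3599, (cx,cy)=(0.4225,0.9064)
member 1 (0-2): L=2.3730, (cx,cy)=(1.0000,0.0000)
member 2 (1-2): L=2.5434, (cx,cy)=(0.5410,-0.8410)
member 3 (1-3): L=2.5697, (cx,cy)=(0.9939,0.1105)
member 4 (2-3): L=2.6942, (cx,cy)=(0.4372,0.8993)
member 5 (2-4): L=2.2270, (cx,cy)=(1.0000,0.0000)
member 6 (3-4): L=2.6403, (cx,cy)=(0.3973,-0.9177)
solve A·x = −loads:
  F[0-1] = -4373.0021 N (compression)
  F[0-2] = +1150.0729 N (tension)
  F[1-2] = +84.2551 N (tension)
  F[1-3] = -1361.5367 N (compression)
  F[2-3] = +1715.8815 N (tension)
  F[2-4] = +602.9466 N (tension)
  F[3-4] = -1517.6136 N (compression)
  Rx@0 = +697.3800 N
  Ry@0 = +3963.5925 N
  Ry@4 = +1392.6975 N

-1517.614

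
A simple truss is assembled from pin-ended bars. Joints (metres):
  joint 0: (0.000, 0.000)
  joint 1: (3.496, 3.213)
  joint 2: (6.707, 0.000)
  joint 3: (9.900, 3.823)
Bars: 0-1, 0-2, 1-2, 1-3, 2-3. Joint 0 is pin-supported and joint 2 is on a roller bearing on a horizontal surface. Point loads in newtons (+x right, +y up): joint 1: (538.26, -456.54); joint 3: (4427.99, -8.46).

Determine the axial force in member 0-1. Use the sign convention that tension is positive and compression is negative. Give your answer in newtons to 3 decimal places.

N=4 nodes, M=5 members, R=3 reactions → 2N=8, M+R=8
member 0 (0-1): L=4.7482, (cx,cy)=(0.7363,0.6767)
member 1 (0-2): L=6.7070, (cx,cy)=(1.0000,0.0000)
member 2 (1-2): L=4.5425, (cx,cy)=(0.7069,-0.7073)
member 3 (1-3): L=6.4330, (cx,cy)=(0.9955,0.0948)
member 4 (2-3): L=4.9810, (cx,cy)=(0.6410,0.7675)
solve A·x = −loads:
  F[0-1] = +3793.9369 N (tension)
  F[0-2] = +2172.8528 N (tension)
  F[1-2] = -3626.1126 N (compression)
  F[1-3] = +4840.1972 N (tension)
  F[2-3] = -609.0133 N (compression)
  Rx@0 = -4966.2500 N
  Ry@0 = -2567.2727 N
  Ry@2 = +3032.2727 N

3793.937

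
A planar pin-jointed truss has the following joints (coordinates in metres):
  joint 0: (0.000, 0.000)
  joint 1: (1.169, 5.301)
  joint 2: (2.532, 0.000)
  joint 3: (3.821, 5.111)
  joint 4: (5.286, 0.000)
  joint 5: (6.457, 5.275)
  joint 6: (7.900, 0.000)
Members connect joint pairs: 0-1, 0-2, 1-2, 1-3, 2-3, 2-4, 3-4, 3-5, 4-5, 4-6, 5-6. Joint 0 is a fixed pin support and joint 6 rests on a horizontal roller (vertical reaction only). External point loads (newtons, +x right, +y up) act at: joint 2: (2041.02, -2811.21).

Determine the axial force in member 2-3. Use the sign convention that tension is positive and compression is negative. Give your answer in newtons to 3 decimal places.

860.544

N=7 nodes, M=11 members, R=3 reactions → 2N=14, M+R=14
member 0 (0-1): L=5.4284, (cx,cy)=(0.2154,0.9765)
member 1 (0-2): L=2.5320, (cx,cy)=(1.0000,0.0000)
member 2 (1-2): L=5.4734, (cx,cy)=(0.2490,-0.9685)
member 3 (1-3): L=2.6588, (cx,cy)=(0.9974,-0.0715)
member 4 (2-3): L=5.2710, (cx,cy)=(0.2445,0.9696)
member 5 (2-4): L=2.7540, (cx,cy)=(1.0000,0.0000)
member 6 (3-4): L=5.3168, (cx,cy)=(0.2755,-0.9613)
member 7 (3-5): L=2.6411, (cx,cy)=(0.9981,0.0621)
member 8 (4-5): L=5.4034, (cx,cy)=(0.2167,0.9762)
member 9 (4-6): L=2.6140, (cx,cy)=(1.0000,0.0000)
member 10 (5-6): L=5.4688, (cx,cy)=(0.2639,-0.9646)
solve A·x = −loads:
  F[0-1] = -1956.0955 N (compression)
  F[0-2] = +2462.2656 N (tension)
  F[1-2] = +2041.0926 N (tension)
  F[1-3] = -931.9040 N (compression)
  F[2-3] = +860.5435 N (tension)
  F[2-4] = +719.0809 N (tension)
  F[3-4] = -966.5958 N (compression)
  F[3-5] = -453.6197 N (compression)
  F[4-5] = +951.7978 N (tension)
  F[4-6] = +246.4755 N (tension)
  F[5-6] = -934.1147 N (compression)
  Rx@0 = -2041.0200 N
  Ry@0 = +1910.1994 N
  Ry@6 = +901.0106 N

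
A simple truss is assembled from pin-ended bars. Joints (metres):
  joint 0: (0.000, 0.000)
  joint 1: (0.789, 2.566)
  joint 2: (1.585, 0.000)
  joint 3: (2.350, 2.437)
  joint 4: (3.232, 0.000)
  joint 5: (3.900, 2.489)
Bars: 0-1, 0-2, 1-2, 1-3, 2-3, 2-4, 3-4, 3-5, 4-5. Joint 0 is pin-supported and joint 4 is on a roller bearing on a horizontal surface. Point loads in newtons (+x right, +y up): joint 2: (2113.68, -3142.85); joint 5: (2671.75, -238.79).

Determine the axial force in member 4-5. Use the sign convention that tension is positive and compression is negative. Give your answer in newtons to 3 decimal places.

N=6 nodes, M=9 members, R=3 reactions → 2N=12, M+R=12
member 0 (0-1): L=2.6846, (cx,cy)=(0.2939,0.9558)
member 1 (0-2): L=1.5850, (cx,cy)=(1.0000,0.0000)
member 2 (1-2): L=2.6866, (cx,cy)=(0.2963,-0.9551)
member 3 (1-3): L=1.5663, (cx,cy)=(0.9966,-0.0824)
member 4 (2-3): L=2.5543, (cx,cy)=(0.2995,0.9541)
member 5 (2-4): L=1.6470, (cx,cy)=(1.0000,0.0000)
member 6 (3-4): L=2.5917, (cx,cy)=(0.3403,-0.9403)
member 7 (3-5): L=1.5509, (cx,cy)=(0.9994,0.0335)
member 8 (4-5): L=2.5771, (cx,cy)=(0.2592,0.9658)
solve A·x = −loads:
  F[0-1] = +528.6779 N (tension)
  F[0-2] = +4630.0502 N (tension)
  F[1-2] = -556.8028 N (compression)
  F[1-3] = +321.4426 N (tension)
  F[2-3] = +3851.4494 N (tension)
  F[2-4] = +1197.8872 N (tension)
  F[3-4] = -3781.2638 N (compression)
  F[3-5] = +2762.2464 N (tension)
  F[4-5] = -343.1346 N (compression)
  Rx@0 = -4785.4300 N
  Ry@0 = -505.3291 N
  Ry@4 = +3886.9691 N

-343.135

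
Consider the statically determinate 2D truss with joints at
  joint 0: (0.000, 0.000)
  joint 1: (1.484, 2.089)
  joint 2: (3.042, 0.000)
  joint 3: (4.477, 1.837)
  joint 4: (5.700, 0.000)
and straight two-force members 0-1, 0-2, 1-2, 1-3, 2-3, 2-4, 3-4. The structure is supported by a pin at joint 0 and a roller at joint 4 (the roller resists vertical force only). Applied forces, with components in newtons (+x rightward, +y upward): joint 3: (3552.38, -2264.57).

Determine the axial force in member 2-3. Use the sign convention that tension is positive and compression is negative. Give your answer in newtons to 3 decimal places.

N=5 nodes, M=7 members, R=3 reactions → 2N=10, M+R=10
member 0 (0-1): L=2.5625, (cx,cy)=(0.5791,0.8152)
member 1 (0-2): L=3.0420, (cx,cy)=(1.0000,0.0000)
member 2 (1-2): L=2.6060, (cx,cy)=(0.5978,-0.8016)
member 3 (1-3): L=3.0036, (cx,cy)=(0.9965,-0.0839)
member 4 (2-3): L=2.3310, (cx,cy)=(0.6156,0.7881)
member 5 (2-4): L=2.6580, (cx,cy)=(1.0000,0.0000)
member 6 (3-4): L=2.2069, (cx,cy)=(0.5542,-0.8324)
solve A·x = −loads:
  F[0-1] = +808.3255 N (tension)
  F[0-2] = +3084.2528 N (tension)
  F[1-2] = -929.6085 N (compression)
  F[1-3] = +1027.5155 N (tension)
  F[2-3] = +945.5946 N (tension)
  F[2-4] = +1946.3770 N (tension)
  F[3-4] = -3512.1922 N (compression)
  Rx@0 = -3552.3800 N
  Ry@0 = -658.9742 N
  Ry@4 = +2923.5442 N

945.595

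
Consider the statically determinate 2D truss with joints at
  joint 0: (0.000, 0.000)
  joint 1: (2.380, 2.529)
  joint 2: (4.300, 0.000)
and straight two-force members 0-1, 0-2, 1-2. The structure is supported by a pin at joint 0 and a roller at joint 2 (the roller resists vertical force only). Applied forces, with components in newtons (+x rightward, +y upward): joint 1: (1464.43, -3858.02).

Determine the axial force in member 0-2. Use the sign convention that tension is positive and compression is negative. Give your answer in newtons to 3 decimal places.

N=3 nodes, M=3 members, R=3 reactions → 2N=6, M+R=6
member 0 (0-1): L=3.4728, (cx,cy)=(0.6853,0.7282)
member 1 (0-2): L=4.3000, (cx,cy)=(1.0000,0.0000)
member 2 (1-2): L=3.1753, (cx,cy)=(0.6047,-0.7965)
solve A·x = −loads:
  F[0-1] = -1182.8092 N (compression)
  F[0-2] = +2275.0431 N (tension)
  F[1-2] = -3762.4171 N (compression)
  Rx@0 = -1464.4300 N
  Ry@0 = +861.3616 N
  Ry@2 = +2996.6584 N

2275.043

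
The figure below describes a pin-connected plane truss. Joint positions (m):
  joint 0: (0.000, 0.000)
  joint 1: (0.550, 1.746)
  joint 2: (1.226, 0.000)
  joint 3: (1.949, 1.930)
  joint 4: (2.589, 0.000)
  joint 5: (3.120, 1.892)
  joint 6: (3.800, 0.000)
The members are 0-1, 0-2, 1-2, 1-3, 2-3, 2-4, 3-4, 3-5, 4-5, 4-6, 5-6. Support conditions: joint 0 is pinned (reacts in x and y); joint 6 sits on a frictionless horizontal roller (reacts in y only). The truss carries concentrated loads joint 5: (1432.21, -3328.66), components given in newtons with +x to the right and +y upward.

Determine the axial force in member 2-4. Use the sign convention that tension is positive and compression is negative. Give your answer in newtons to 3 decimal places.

N=7 nodes, M=11 members, R=3 reactions → 2N=14, M+R=14
member 0 (0-1): L=1.8306, (cx,cy)=(0.3005,0.9538)
member 1 (0-2): L=1.2260, (cx,cy)=(1.0000,0.0000)
member 2 (1-2): L=1.8723, (cx,cy)=(0.3611,-0.9325)
member 3 (1-3): L=1.4110, (cx,cy)=(0.9915,0.1304)
member 4 (2-3): L=2.0610, (cx,cy)=(0.3508,0.9364)
member 5 (2-4): L=1.3630, (cx,cy)=(1.0000,0.0000)
member 6 (3-4): L=2.0333, (cx,cy)=(0.3148,-0.9492)
member 7 (3-5): L=1.1716, (cx,cy)=(0.9995,-0.0324)
member 8 (4-5): L=1.9651, (cx,cy)=(0.2702,0.9628)
member 9 (4-6): L=1.2110, (cx,cy)=(1.0000,0.0000)
member 10 (5-6): L=2.0105, (cx,cy)=(0.3382,-0.9411)
solve A·x = −loads:
  F[0-1] = +123.1235 N (tension)
  F[0-2] = +1395.2173 N (tension)
  F[1-2] = -114.8631 N (compression)
  F[1-3] = +79.1402 N (tension)
  F[2-3] = +114.3843 N (tension)
  F[2-4] = +1313.6190 N (tension)
  F[3-4] = -129.1677 N (compression)
  F[3-5] = +159.3306 N (tension)
  F[4-5] = +127.3396 N (tension)
  F[4-6] = +1238.5542 N (tension)
  F[5-6] = -3661.9102 N (compression)
  Rx@0 = -1432.2100 N
  Ry@0 = -117.4349 N
  Ry@6 = +3446.0949 N

1313.619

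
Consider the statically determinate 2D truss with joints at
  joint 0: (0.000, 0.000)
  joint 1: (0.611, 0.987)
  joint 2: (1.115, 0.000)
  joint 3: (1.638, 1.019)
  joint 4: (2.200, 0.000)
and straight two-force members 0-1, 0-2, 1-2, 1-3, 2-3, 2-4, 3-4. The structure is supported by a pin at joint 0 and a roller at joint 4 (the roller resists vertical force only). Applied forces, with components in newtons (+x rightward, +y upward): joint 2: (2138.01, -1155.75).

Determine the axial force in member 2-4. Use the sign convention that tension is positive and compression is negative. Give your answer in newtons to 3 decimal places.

N=5 nodes, M=7 members, R=3 reactions → 2N=10, M+R=10
member 0 (0-1): L=1.1608, (cx,cy)=(0.5264,0.8503)
member 1 (0-2): L=1.1150, (cx,cy)=(1.0000,0.0000)
member 2 (1-2): L=1.1082, (cx,cy)=(0.4548,-0.8906)
member 3 (1-3): L=1.0275, (cx,cy)=(0.9995,0.0311)
member 4 (2-3): L=1.1454, (cx,cy)=(0.4566,0.8897)
member 5 (2-4): L=1.0850, (cx,cy)=(1.0000,0.0000)
member 6 (3-4): L=1.1637, (cx,cy)=(0.4829,-0.8757)
solve A·x = −loads:
  F[0-1] = -670.3731 N (compression)
  F[0-2] = +2490.8640 N (tension)
  F[1-2] = +617.8332 N (tension)
  F[1-3] = -634.1380 N (compression)
  F[2-3] = +680.5999 N (tension)
  F[2-4] = +323.0563 N (tension)
  F[3-4] = -668.9353 N (compression)
  Rx@0 = -2138.0100 N
  Ry@0 = +569.9949 N
  Ry@4 = +585.7551 N

323.056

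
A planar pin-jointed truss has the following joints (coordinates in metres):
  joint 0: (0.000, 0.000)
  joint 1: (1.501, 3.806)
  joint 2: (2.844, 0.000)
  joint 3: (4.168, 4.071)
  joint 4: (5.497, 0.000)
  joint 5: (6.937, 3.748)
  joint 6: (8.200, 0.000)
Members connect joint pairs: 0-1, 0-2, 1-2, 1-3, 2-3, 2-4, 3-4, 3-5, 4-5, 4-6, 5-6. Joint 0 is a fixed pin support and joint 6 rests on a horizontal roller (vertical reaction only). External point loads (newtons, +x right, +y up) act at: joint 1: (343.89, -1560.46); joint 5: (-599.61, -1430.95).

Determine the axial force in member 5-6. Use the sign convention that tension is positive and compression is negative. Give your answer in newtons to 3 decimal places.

N=7 nodes, M=11 members, R=3 reactions → 2N=14, M+R=14
member 0 (0-1): L=4.0913, (cx,cy)=(0.3669,0.9303)
member 1 (0-2): L=2.8440, (cx,cy)=(1.0000,0.0000)
member 2 (1-2): L=4.0360, (cx,cy)=(0.3328,-0.9430)
member 3 (1-3): L=2.6801, (cx,cy)=(0.9951,0.0989)
member 4 (2-3): L=4.2809, (cx,cy)=(0.3093,0.9510)
member 5 (2-4): L=2.6530, (cx,cy)=(1.0000,0.0000)
member 6 (3-4): L=4.2824, (cx,cy)=(0.3103,-0.9506)
member 7 (3-5): L=2.7878, (cx,cy)=(0.9933,-0.1159)
member 8 (4-5): L=4.0151, (cx,cy)=(0.3586,0.9335)
member 9 (4-6): L=2.7030, (cx,cy)=(1.0000,0.0000)
member 10 (5-6): L=3.9551, (cx,cy)=(0.3193,-0.9476)
solve A·x = −loads:
  F[0-1] = -1730.3281 N (compression)
  F[0-2] = +379.0978 N (tension)
  F[1-2] = -49.2130 N (compression)
  F[1-3] = -967.0708 N (compression)
  F[2-3] = +48.8012 N (tension)
  F[2-4] = +347.6286 N (tension)
  F[3-4] = +174.6509 N (tension)
  F[3-5] = -1008.2295 N (compression)
  F[4-5] = -177.8601 N (compression)
  F[4-6] = +465.6179 N (tension)
  F[5-6] = -1458.0816 N (compression)
  Rx@0 = +255.7200 N
  Ry@0 = +1609.6713 N
  Ry@6 = +1381.7387 N

-1458.082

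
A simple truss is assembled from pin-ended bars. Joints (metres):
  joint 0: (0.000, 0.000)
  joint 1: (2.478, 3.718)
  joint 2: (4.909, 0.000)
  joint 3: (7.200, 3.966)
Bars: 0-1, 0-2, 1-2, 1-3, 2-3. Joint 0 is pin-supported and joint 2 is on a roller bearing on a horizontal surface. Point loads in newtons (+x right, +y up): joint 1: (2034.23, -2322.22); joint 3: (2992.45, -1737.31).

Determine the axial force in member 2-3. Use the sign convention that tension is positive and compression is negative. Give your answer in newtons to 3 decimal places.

-2256.297

N=4 nodes, M=5 members, R=3 reactions → 2N=8, M+R=8
member 0 (0-1): L=4.4681, (cx,cy)=(0.5546,0.8321)
member 1 (0-2): L=4.9090, (cx,cy)=(1.0000,0.0000)
member 2 (1-2): L=4.4422, (cx,cy)=(0.5472,-0.8370)
member 3 (1-3): L=4.7285, (cx,cy)=(0.9986,0.0524)
member 4 (2-3): L=4.5802, (cx,cy)=(0.5002,0.8659)
solve A·x = −loads:
  F[0-1] = +4349.2624 N (tension)
  F[0-2] = +2614.5926 N (tension)
  F[1-2] = -6840.0170 N (compression)
  F[1-3] = +4126.7321 N (tension)
  F[2-3] = -2256.2968 N (compression)
  Rx@0 = -5026.6800 N
  Ry@0 = -3619.1045 N
  Ry@2 = +7678.6345 N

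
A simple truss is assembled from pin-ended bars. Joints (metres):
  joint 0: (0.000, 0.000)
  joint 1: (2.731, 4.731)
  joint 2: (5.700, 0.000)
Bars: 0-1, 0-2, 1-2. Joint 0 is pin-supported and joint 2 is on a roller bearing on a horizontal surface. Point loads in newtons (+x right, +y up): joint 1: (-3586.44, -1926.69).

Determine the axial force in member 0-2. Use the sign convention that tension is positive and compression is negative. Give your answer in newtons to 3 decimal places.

-1288.778

N=3 nodes, M=3 members, R=3 reactions → 2N=6, M+R=6
member 0 (0-1): L=5.4627, (cx,cy)=(0.4999,0.8661)
member 1 (0-2): L=5.7000, (cx,cy)=(1.0000,0.0000)
member 2 (1-2): L=5.5855, (cx,cy)=(0.5316,-0.8470)
solve A·x = −loads:
  F[0-1] = -4595.8840 N (compression)
  F[0-2] = -1288.7782 N (compression)
  F[1-2] = +2424.5249 N (tension)
  Rx@0 = +3586.4400 N
  Ry@0 = +3980.3141 N
  Ry@2 = -2053.6241 N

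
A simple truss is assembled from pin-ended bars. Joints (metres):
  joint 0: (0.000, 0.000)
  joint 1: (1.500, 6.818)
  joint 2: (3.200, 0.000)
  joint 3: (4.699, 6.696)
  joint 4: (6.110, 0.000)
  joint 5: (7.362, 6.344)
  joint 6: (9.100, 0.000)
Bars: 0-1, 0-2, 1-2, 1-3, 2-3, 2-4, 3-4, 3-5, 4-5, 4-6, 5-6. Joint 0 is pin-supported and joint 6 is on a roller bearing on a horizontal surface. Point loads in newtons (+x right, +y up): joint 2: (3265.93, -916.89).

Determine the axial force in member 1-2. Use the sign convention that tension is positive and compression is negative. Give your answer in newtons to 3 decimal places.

623.739

N=7 nodes, M=11 members, R=3 reactions → 2N=14, M+R=14
member 0 (0-1): L=6.9811, (cx,cy)=(0.2149,0.9766)
member 1 (0-2): L=3.2000, (cx,cy)=(1.0000,0.0000)
member 2 (1-2): L=7.0267, (cx,cy)=(0.2419,-0.9703)
member 3 (1-3): L=3.2013, (cx,cy)=(0.9993,-0.0381)
member 4 (2-3): L=6.8617, (cx,cy)=(0.2185,0.9758)
member 5 (2-4): L=2.9100, (cx,cy)=(1.0000,0.0000)
member 6 (3-4): L=6.8431, (cx,cy)=(0.2062,-0.9785)
member 7 (3-5): L=2.6862, (cx,cy)=(0.9914,-0.1310)
member 8 (4-5): L=6.4664, (cx,cy)=(0.1936,0.9811)
member 9 (4-6): L=2.9900, (cx,cy)=(1.0000,0.0000)
member 10 (5-6): L=6.5778, (cx,cy)=(0.2642,-0.9645)
solve A·x = −loads:
  F[0-1] = -608.6840 N (compression)
  F[0-2] = +3396.7163 N (tension)
  F[1-2] = +623.7393 N (tension)
  F[1-3] = -281.8941 N (compression)
  F[2-3] = +319.3946 N (tension)
  F[2-4] = +211.9150 N (tension)
  F[3-4] = -309.4978 N (compression)
  F[3-5] = -149.3864 N (compression)
  F[4-5] = +308.6882 N (tension)
  F[4-6] = +88.3309 N (tension)
  F[5-6] = -334.3035 N (compression)
  Rx@0 = -3265.9300 N
  Ry@0 = +594.4671 N
  Ry@6 = +322.4229 N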